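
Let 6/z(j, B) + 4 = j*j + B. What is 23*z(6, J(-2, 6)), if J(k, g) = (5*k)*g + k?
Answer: -23/5 ≈ -4.6000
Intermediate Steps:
J(k, g) = k + 5*g*k (J(k, g) = 5*g*k + k = k + 5*g*k)
z(j, B) = 6/(-4 + B + j²) (z(j, B) = 6/(-4 + (j*j + B)) = 6/(-4 + (j² + B)) = 6/(-4 + (B + j²)) = 6/(-4 + B + j²))
23*z(6, J(-2, 6)) = 23*(6/(-4 - 2*(1 + 5*6) + 6²)) = 23*(6/(-4 - 2*(1 + 30) + 36)) = 23*(6/(-4 - 2*31 + 36)) = 23*(6/(-4 - 62 + 36)) = 23*(6/(-30)) = 23*(6*(-1/30)) = 23*(-⅕) = -23/5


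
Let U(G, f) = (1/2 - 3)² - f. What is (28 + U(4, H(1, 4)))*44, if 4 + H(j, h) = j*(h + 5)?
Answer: 1287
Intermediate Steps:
H(j, h) = -4 + j*(5 + h) (H(j, h) = -4 + j*(h + 5) = -4 + j*(5 + h))
U(G, f) = 25/4 - f (U(G, f) = (½ - 3)² - f = (-5/2)² - f = 25/4 - f)
(28 + U(4, H(1, 4)))*44 = (28 + (25/4 - (-4 + 5*1 + 4*1)))*44 = (28 + (25/4 - (-4 + 5 + 4)))*44 = (28 + (25/4 - 1*5))*44 = (28 + (25/4 - 5))*44 = (28 + 5/4)*44 = (117/4)*44 = 1287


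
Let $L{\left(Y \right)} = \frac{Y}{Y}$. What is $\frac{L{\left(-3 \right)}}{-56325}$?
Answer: $- \frac{1}{56325} \approx -1.7754 \cdot 10^{-5}$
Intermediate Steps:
$L{\left(Y \right)} = 1$
$\frac{L{\left(-3 \right)}}{-56325} = 1 \frac{1}{-56325} = 1 \left(- \frac{1}{56325}\right) = - \frac{1}{56325}$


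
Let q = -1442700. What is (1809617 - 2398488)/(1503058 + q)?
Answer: -588871/60358 ≈ -9.7563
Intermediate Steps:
(1809617 - 2398488)/(1503058 + q) = (1809617 - 2398488)/(1503058 - 1442700) = -588871/60358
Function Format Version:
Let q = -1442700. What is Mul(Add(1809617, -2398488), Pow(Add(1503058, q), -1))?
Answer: Rational(-588871, 60358) ≈ -9.7563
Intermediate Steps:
Mul(Add(1809617, -2398488), Pow(Add(1503058, q), -1)) = Mul(Add(1809617, -2398488), Pow(Add(1503058, -1442700), -1)) = Mul(-588871, Pow(60358, -1)) = Mul(-588871, Rational(1, 60358)) = Rational(-588871, 60358)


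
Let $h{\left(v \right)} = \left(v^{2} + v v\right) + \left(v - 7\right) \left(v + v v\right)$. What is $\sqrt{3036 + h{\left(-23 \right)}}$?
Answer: $i \sqrt{11086} \approx 105.29 i$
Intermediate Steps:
$h{\left(v \right)} = 2 v^{2} + \left(-7 + v\right) \left(v + v^{2}\right)$ ($h{\left(v \right)} = \left(v^{2} + v^{2}\right) + \left(-7 + v\right) \left(v + v^{2}\right) = 2 v^{2} + \left(-7 + v\right) \left(v + v^{2}\right)$)
$\sqrt{3036 + h{\left(-23 \right)}} = \sqrt{3036 - 23 \left(-7 + \left(-23\right)^{2} - -92\right)} = \sqrt{3036 - 23 \left(-7 + 529 + 92\right)} = \sqrt{3036 - 14122} = \sqrt{-11086} = i \sqrt{11086}$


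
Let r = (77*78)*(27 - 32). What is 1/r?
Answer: -1/30030 ≈ -3.3300e-5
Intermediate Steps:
r = -30030 (r = 6006*(-5) = -30030)
1/r = 1/(-30030) = -1/30030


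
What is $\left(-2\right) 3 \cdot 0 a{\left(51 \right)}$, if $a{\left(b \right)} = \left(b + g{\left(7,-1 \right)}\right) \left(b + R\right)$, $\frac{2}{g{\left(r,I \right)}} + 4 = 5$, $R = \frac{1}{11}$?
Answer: $0$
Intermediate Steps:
$R = \frac{1}{11} \approx 0.090909$
$g{\left(r,I \right)} = 2$ ($g{\left(r,I \right)} = \frac{2}{-4 + 5} = \frac{2}{1} = 2 \cdot 1 = 2$)
$a{\left(b \right)} = \left(2 + b\right) \left(\frac{1}{11} + b\right)$ ($a{\left(b \right)} = \left(b + 2\right) \left(b + \frac{1}{11}\right) = \left(2 + b\right) \left(\frac{1}{11} + b\right)$)
$\left(-2\right) 3 \cdot 0 a{\left(51 \right)} = \left(-2\right) 3 \cdot 0 \left(\frac{2}{11} + 51^{2} + \frac{23}{11} \cdot 51\right) = \left(-6\right) 0 \left(\frac{2}{11} + 2601 + \frac{1173}{11}\right) = 0 \cdot \frac{29786}{11} = 0$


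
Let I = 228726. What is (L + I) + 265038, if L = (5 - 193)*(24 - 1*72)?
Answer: 502788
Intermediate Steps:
L = 9024 (L = -188*(24 - 72) = -188*(-48) = 9024)
(L + I) + 265038 = (9024 + 228726) + 265038 = 237750 + 265038 = 502788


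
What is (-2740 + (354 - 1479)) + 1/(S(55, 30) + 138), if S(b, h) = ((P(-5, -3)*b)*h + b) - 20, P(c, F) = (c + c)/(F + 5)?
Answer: -31217606/8077 ≈ -3865.0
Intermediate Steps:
P(c, F) = 2*c/(5 + F) (P(c, F) = (2*c)/(5 + F) = 2*c/(5 + F))
S(b, h) = -20 + b - 5*b*h (S(b, h) = (((2*(-5)/(5 - 3))*b)*h + b) - 20 = (((2*(-5)/2)*b)*h + b) - 20 = (((2*(-5)*(½))*b)*h + b) - 20 = ((-5*b)*h + b) - 20 = (-5*b*h + b) - 20 = (b - 5*b*h) - 20 = -20 + b - 5*b*h)
(-2740 + (354 - 1479)) + 1/(S(55, 30) + 138) = (-2740 + (354 - 1479)) + 1/((-20 + 55 - 5*55*30) + 138) = (-2740 - 1125) + 1/((-20 + 55 - 8250) + 138) = -3865 + 1/(-8215 + 138) = -3865 + 1/(-8077) = -3865 - 1/8077 = -31217606/8077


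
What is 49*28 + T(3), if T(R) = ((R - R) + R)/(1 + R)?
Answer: 5491/4 ≈ 1372.8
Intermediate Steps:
T(R) = R/(1 + R) (T(R) = (0 + R)/(1 + R) = R/(1 + R))
49*28 + T(3) = 49*28 + 3/(1 + 3) = 1372 + 3/4 = 1372 + 3*(¼) = 1372 + ¾ = 5491/4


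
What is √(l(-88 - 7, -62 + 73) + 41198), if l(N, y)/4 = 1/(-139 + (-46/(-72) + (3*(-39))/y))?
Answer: √143424729002030/59003 ≈ 202.97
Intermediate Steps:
l(N, y) = 4/(-4981/36 - 117/y) (l(N, y) = 4/(-139 + (-46/(-72) + (3*(-39))/y)) = 4/(-139 + (-46*(-1/72) - 117/y)) = 4/(-139 + (23/36 - 117/y)) = 4/(-4981/36 - 117/y))
√(l(-88 - 7, -62 + 73) + 41198) = √(-144*(-62 + 73)/(4212 + 4981*(-62 + 73)) + 41198) = √(-144*11/(4212 + 4981*11) + 41198) = √(-144*11/(4212 + 54791) + 41198) = √(-144*11/59003 + 41198) = √(-144*11*1/59003 + 41198) = √(-1584/59003 + 41198) = √(2430804010/59003) = √143424729002030/59003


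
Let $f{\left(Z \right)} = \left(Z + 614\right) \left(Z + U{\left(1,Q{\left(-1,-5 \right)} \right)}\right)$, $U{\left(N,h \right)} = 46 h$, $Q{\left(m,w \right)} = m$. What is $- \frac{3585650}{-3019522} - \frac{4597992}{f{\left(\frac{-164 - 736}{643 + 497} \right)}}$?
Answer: $\frac{360654903198701}{2233958627197} \approx 161.44$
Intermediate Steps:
$f{\left(Z \right)} = \left(-46 + Z\right) \left(614 + Z\right)$ ($f{\left(Z \right)} = \left(Z + 614\right) \left(Z + 46 \left(-1\right)\right) = \left(614 + Z\right) \left(Z - 46\right) = \left(614 + Z\right) \left(-46 + Z\right) = \left(-46 + Z\right) \left(614 + Z\right)$)
$- \frac{3585650}{-3019522} - \frac{4597992}{f{\left(\frac{-164 - 736}{643 + 497} \right)}} = - \frac{3585650}{-3019522} - \frac{4597992}{-28244 + \left(\frac{-164 - 736}{643 + 497}\right)^{2} + 568 \frac{-164 - 736}{643 + 497}} = \left(-3585650\right) \left(- \frac{1}{3019522}\right) - \frac{4597992}{-28244 + \left(- \frac{900}{1140}\right)^{2} + 568 \left(- \frac{900}{1140}\right)} = \frac{1792825}{1509761} - \frac{4597992}{-28244 + \left(\left(-900\right) \frac{1}{1140}\right)^{2} + 568 \left(\left(-900\right) \frac{1}{1140}\right)} = \frac{1792825}{1509761} - \frac{4597992}{-28244 + \left(- \frac{15}{19}\right)^{2} + 568 \left(- \frac{15}{19}\right)} = \frac{1792825}{1509761} - \frac{4597992}{-28244 + \frac{225}{361} - \frac{8520}{19}} = \frac{1792825}{1509761} - \frac{4597992}{- \frac{10357739}{361}} = \frac{1792825}{1509761} - - \frac{237125016}{1479677} = \frac{1792825}{1509761} + \frac{237125016}{1479677} = \frac{360654903198701}{2233958627197}$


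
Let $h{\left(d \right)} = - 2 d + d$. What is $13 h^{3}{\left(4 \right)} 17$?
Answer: $-14144$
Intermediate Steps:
$h{\left(d \right)} = - d$
$13 h^{3}{\left(4 \right)} 17 = 13 \left(\left(-1\right) 4\right)^{3} \cdot 17 = 13 \left(-4\right)^{3} \cdot 17 = 13 \left(-64\right) 17 = \left(-832\right) 17 = -14144$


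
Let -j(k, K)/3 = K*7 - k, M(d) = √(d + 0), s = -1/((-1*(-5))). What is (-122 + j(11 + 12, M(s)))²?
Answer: 13604/5 + 2226*I*√5/5 ≈ 2720.8 + 995.5*I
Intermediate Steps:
s = -⅕ (s = -1/5 = -1*⅕ = -⅕ ≈ -0.20000)
M(d) = √d
j(k, K) = -21*K + 3*k (j(k, K) = -3*(K*7 - k) = -3*(7*K - k) = -3*(-k + 7*K) = -21*K + 3*k)
(-122 + j(11 + 12, M(s)))² = (-122 + (-21*I*√5/5 + 3*(11 + 12)))² = (-122 + (-21*I*√5/5 + 3*23))² = (-122 + (-21*I*√5/5 + 69))² = (-122 + (69 - 21*I*√5/5))² = (-53 - 21*I*√5/5)²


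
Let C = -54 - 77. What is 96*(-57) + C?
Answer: -5603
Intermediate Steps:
C = -131
96*(-57) + C = 96*(-57) - 131 = -5472 - 131 = -5603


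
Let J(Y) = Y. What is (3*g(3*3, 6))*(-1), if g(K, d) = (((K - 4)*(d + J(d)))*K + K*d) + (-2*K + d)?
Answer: -1746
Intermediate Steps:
g(K, d) = d - 2*K + K*d + 2*K*d*(-4 + K) (g(K, d) = (((K - 4)*(d + d))*K + K*d) + (-2*K + d) = (((-4 + K)*(2*d))*K + K*d) + (d - 2*K) = ((2*d*(-4 + K))*K + K*d) + (d - 2*K) = (2*K*d*(-4 + K) + K*d) + (d - 2*K) = (K*d + 2*K*d*(-4 + K)) + (d - 2*K) = d - 2*K + K*d + 2*K*d*(-4 + K))
(3*g(3*3, 6))*(-1) = (3*(6 - 6*3 - 7*3*3*6 + 2*6*(3*3)²))*(-1) = (3*(6 - 2*9 - 7*9*6 + 2*6*9²))*(-1) = (3*(6 - 18 - 378 + 2*6*81))*(-1) = (3*(6 - 18 - 378 + 972))*(-1) = (3*582)*(-1) = 1746*(-1) = -1746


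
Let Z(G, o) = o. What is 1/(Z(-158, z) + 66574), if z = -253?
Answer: 1/66321 ≈ 1.5078e-5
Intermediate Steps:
1/(Z(-158, z) + 66574) = 1/(-253 + 66574) = 1/66321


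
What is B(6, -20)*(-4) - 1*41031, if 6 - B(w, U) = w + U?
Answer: -41111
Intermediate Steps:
B(w, U) = 6 - U - w (B(w, U) = 6 - (w + U) = 6 - (U + w) = 6 + (-U - w) = 6 - U - w)
B(6, -20)*(-4) - 1*41031 = (6 - 1*(-20) - 1*6)*(-4) - 1*41031 = (6 + 20 - 6)*(-4) - 41031 = 20*(-4) - 41031 = -80 - 41031 = -41111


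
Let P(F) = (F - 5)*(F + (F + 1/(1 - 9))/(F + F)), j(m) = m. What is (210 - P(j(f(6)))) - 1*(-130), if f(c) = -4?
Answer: 19753/64 ≈ 308.64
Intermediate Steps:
P(F) = (-5 + F)*(F + (-1/8 + F)/(2*F)) (P(F) = (-5 + F)*(F + (F + 1/(-8))/((2*F))) = (-5 + F)*(F + (F - 1/8)*(1/(2*F))) = (-5 + F)*(F + (-1/8 + F)*(1/(2*F))) = (-5 + F)*(F + (-1/8 + F)/(2*F)))
(210 - P(j(f(6)))) - 1*(-130) = (210 - (5 - 1*(-4)*(41 - 16*(-4)**2 + 72*(-4)))/(16*(-4))) - 1*(-130) = (210 - (-1)*(5 - 1*(-4)*(41 - 16*16 - 288))/(16*4)) + 130 = (210 - (-1)*(5 - 1*(-4)*(41 - 256 - 288))/(16*4)) + 130 = (210 - (-1)*(5 - 1*(-4)*(-503))/(16*4)) + 130 = (210 - (-1)*(5 - 2012)/(16*4)) + 130 = (210 - (-1)*(-2007)/(16*4)) + 130 = (210 - 1*2007/64) + 130 = (210 - 2007/64) + 130 = 11433/64 + 130 = 19753/64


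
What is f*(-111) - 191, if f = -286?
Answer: 31555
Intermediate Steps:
f*(-111) - 191 = -286*(-111) - 191 = 31746 - 191 = 31555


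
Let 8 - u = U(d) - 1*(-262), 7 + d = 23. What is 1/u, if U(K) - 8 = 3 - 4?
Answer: -1/261 ≈ -0.0038314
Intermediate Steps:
d = 16 (d = -7 + 23 = 16)
U(K) = 7 (U(K) = 8 + (3 - 4) = 8 - 1 = 7)
u = -261 (u = 8 - (7 - 1*(-262)) = 8 - (7 + 262) = 8 - 1*269 = 8 - 269 = -261)
1/u = 1/(-261) = -1/261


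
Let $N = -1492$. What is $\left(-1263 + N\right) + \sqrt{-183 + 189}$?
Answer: $-2755 + \sqrt{6} \approx -2752.6$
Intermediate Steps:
$\left(-1263 + N\right) + \sqrt{-183 + 189} = \left(-1263 - 1492\right) + \sqrt{-183 + 189} = -2755 + \sqrt{6}$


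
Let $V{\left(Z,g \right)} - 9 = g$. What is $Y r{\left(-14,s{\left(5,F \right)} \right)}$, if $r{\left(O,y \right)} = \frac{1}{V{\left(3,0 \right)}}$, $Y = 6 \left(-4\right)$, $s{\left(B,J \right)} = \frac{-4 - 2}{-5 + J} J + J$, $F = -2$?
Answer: $- \frac{8}{3} \approx -2.6667$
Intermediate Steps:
$V{\left(Z,g \right)} = 9 + g$
$s{\left(B,J \right)} = J - \frac{6 J}{-5 + J}$ ($s{\left(B,J \right)} = - \frac{6}{-5 + J} J + J = - \frac{6 J}{-5 + J} + J = J - \frac{6 J}{-5 + J}$)
$Y = -24$
$r{\left(O,y \right)} = \frac{1}{9}$ ($r{\left(O,y \right)} = \frac{1}{9 + 0} = \frac{1}{9}$)
$Y r{\left(-14,s{\left(5,F \right)} \right)} = \left(-24\right) \frac{1}{9} = - \frac{8}{3}$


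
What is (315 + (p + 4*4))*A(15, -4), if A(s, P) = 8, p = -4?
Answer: 2616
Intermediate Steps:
(315 + (p + 4*4))*A(15, -4) = (315 + (-4 + 4*4))*8 = (315 + (-4 + 16))*8 = (315 + 12)*8 = 327*8 = 2616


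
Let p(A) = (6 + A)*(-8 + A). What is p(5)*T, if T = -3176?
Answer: 104808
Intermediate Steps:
p(A) = (-8 + A)*(6 + A)
p(5)*T = (-48 + 5² - 2*5)*(-3176) = (-48 + 25 - 10)*(-3176) = -33*(-3176) = 104808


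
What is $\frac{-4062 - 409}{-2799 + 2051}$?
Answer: $\frac{263}{44} \approx 5.9773$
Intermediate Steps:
$\frac{-4062 - 409}{-2799 + 2051} = - \frac{4471}{-748} = \left(-4471\right) \left(- \frac{1}{748}\right) = \frac{263}{44}$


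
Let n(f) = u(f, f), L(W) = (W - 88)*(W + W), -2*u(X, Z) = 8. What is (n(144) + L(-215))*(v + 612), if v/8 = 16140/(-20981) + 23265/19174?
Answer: 16131395587648224/201144847 ≈ 8.0198e+7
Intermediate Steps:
u(X, Z) = -4 (u(X, Z) = -½*8 = -4)
L(W) = 2*W*(-88 + W) (L(W) = (-88 + W)*(2*W) = 2*W*(-88 + W))
n(f) = -4
v = 714618420/201144847 (v = 8*(16140/(-20981) + 23265/19174) = 8*(16140*(-1/20981) + 23265*(1/19174)) = 8*(-16140/20981 + 23265/19174) = 8*(178654605/402289694) = 714618420/201144847 ≈ 3.5528)
(n(144) + L(-215))*(v + 612) = (-4 + 2*(-215)*(-88 - 215))*(714618420/201144847 + 612) = (-4 + 2*(-215)*(-303))*(123815264784/201144847) = (-4 + 130290)*(123815264784/201144847) = 130286*(123815264784/201144847) = 16131395587648224/201144847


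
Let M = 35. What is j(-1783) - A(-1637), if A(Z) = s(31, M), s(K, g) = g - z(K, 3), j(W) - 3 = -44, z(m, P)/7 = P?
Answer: -55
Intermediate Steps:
z(m, P) = 7*P
j(W) = -41 (j(W) = 3 - 44 = -41)
s(K, g) = -21 + g (s(K, g) = g - 7*3 = g - 1*21 = g - 21 = -21 + g)
A(Z) = 14 (A(Z) = -21 + 35 = 14)
j(-1783) - A(-1637) = -41 - 1*14 = -41 - 14 = -55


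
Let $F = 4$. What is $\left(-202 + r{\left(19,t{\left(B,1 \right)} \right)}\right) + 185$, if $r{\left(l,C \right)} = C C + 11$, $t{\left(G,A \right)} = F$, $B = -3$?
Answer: $10$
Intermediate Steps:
$t{\left(G,A \right)} = 4$
$r{\left(l,C \right)} = 11 + C^{2}$ ($r{\left(l,C \right)} = C^{2} + 11 = 11 + C^{2}$)
$\left(-202 + r{\left(19,t{\left(B,1 \right)} \right)}\right) + 185 = \left(-202 + \left(11 + 4^{2}\right)\right) + 185 = \left(-202 + \left(11 + 16\right)\right) + 185 = \left(-202 + 27\right) + 185 = -175 + 185 = 10$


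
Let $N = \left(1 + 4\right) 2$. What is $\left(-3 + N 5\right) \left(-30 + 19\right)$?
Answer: $-517$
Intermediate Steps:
$N = 10$ ($N = 5 \cdot 2 = 10$)
$\left(-3 + N 5\right) \left(-30 + 19\right) = \left(-3 + 10 \cdot 5\right) \left(-30 + 19\right) = \left(-3 + 50\right) \left(-11\right) = 47 \left(-11\right) = -517$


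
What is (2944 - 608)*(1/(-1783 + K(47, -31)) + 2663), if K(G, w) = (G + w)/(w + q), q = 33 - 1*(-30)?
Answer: 22177033248/3565 ≈ 6.2208e+6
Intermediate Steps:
q = 63 (q = 33 + 30 = 63)
K(G, w) = (G + w)/(63 + w) (K(G, w) = (G + w)/(w + 63) = (G + w)/(63 + w))
(2944 - 608)*(1/(-1783 + K(47, -31)) + 2663) = (2944 - 608)*(1/(-1783 + (47 - 31)/(63 - 31)) + 2663) = 2336*(1/(-1783 + 16/32) + 2663) = 2336*(1/(-1783 + (1/32)*16) + 2663) = 2336*(1/(-1783 + 1/2) + 2663) = 2336*(1/(-3565/2) + 2663) = 2336*(-2/3565 + 2663) = 2336*(9493593/3565) = 22177033248/3565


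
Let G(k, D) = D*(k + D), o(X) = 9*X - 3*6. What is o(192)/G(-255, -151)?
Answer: 855/30653 ≈ 0.027893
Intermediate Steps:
o(X) = -18 + 9*X (o(X) = 9*X - 18 = -18 + 9*X)
G(k, D) = D*(D + k)
o(192)/G(-255, -151) = (-18 + 9*192)/((-151*(-151 - 255))) = (-18 + 1728)/((-151*(-406))) = 1710/61306 = 1710*(1/61306) = 855/30653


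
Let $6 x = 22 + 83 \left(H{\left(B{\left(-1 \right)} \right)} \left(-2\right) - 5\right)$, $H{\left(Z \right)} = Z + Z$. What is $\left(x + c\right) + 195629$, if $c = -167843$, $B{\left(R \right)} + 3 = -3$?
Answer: $\frac{56105}{2} \approx 28053.0$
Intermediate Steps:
$B{\left(R \right)} = -6$ ($B{\left(R \right)} = -3 - 3 = -6$)
$H{\left(Z \right)} = 2 Z$
$x = \frac{533}{2}$ ($x = \frac{22 + 83 \left(2 \left(-6\right) \left(-2\right) - 5\right)}{6} = \frac{22 + 83 \left(\left(-12\right) \left(-2\right) - 5\right)}{6} = \frac{22 + 83 \left(24 - 5\right)}{6} = \frac{22 + 83 \cdot 19}{6} = \frac{22 + 1577}{6} = \frac{1}{6} \cdot 1599 = \frac{533}{2} \approx 266.5$)
$\left(x + c\right) + 195629 = \left(\frac{533}{2} - 167843\right) + 195629 = - \frac{335153}{2} + 195629 = \frac{56105}{2}$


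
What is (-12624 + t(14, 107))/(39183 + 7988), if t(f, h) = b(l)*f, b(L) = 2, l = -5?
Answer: -12596/47171 ≈ -0.26703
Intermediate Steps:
t(f, h) = 2*f
(-12624 + t(14, 107))/(39183 + 7988) = (-12624 + 2*14)/(39183 + 7988) = (-12624 + 28)/47171 = -12596*1/47171 = -12596/47171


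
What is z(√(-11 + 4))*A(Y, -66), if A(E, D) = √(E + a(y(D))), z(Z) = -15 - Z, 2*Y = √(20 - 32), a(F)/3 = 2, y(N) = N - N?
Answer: √(6 + I*√3)*(-15 - I*√7) ≈ -36.19 - 11.797*I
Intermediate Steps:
y(N) = 0
a(F) = 6 (a(F) = 3*2 = 6)
Y = I*√3 (Y = √(20 - 32)/2 = √(-12)/2 = (2*I*√3)/2 = I*√3 ≈ 1.732*I)
A(E, D) = √(6 + E) (A(E, D) = √(E + 6) = √(6 + E))
z(√(-11 + 4))*A(Y, -66) = (-15 - √(-11 + 4))*√(6 + I*√3) = (-15 - √(-7))*√(6 + I*√3) = (-15 - I*√7)*√(6 + I*√3) = √(6 + I*√3)*(-15 - I*√7)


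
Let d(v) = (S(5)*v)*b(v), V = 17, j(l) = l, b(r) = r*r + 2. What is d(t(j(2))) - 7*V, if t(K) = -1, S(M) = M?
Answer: -134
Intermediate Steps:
b(r) = 2 + r² (b(r) = r² + 2 = 2 + r²)
d(v) = 5*v*(2 + v²) (d(v) = (5*v)*(2 + v²) = 5*v*(2 + v²))
d(t(j(2))) - 7*V = 5*(-1)*(2 + (-1)²) - 7*17 = 5*(-1)*(2 + 1) - 1*119 = 5*(-1)*3 - 119 = -15 - 119 = -134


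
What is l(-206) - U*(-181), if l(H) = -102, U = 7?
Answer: 1165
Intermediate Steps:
l(-206) - U*(-181) = -102 - 7*(-181) = -102 - 1*(-1267) = -102 + 1267 = 1165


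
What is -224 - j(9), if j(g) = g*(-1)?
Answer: -215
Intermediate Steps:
j(g) = -g
-224 - j(9) = -224 - (-1)*9 = -224 - 1*(-9) = -224 + 9 = -215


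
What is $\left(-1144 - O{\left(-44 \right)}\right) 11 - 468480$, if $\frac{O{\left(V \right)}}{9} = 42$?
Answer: $-485222$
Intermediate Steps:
$O{\left(V \right)} = 378$ ($O{\left(V \right)} = 9 \cdot 42 = 378$)
$\left(-1144 - O{\left(-44 \right)}\right) 11 - 468480 = \left(-1144 - 378\right) 11 - 468480 = \left(-1522\right) 11 - 468480 = -16742 - 468480 = -485222$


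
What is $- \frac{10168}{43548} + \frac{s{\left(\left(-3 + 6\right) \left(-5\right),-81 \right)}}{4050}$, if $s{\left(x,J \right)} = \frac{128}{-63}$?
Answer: $- \frac{108330806}{462969675} \approx -0.23399$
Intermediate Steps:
$s{\left(x,J \right)} = - \frac{128}{63}$ ($s{\left(x,J \right)} = 128 \left(- \frac{1}{63}\right) = - \frac{128}{63}$)
$- \frac{10168}{43548} + \frac{s{\left(\left(-3 + 6\right) \left(-5\right),-81 \right)}}{4050} = - \frac{10168}{43548} - \frac{128}{63 \cdot 4050} = \left(-10168\right) \frac{1}{43548} - \frac{64}{127575} = - \frac{2542}{10887} - \frac{64}{127575} = - \frac{108330806}{462969675}$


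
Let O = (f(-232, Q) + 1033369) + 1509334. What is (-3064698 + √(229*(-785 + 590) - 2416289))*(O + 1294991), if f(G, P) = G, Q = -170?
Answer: -11760662116476 + 15349848*I*√153809 ≈ -1.1761e+13 + 6.02e+9*I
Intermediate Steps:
O = 2542471 (O = (-232 + 1033369) + 1509334 = 1033137 + 1509334 = 2542471)
(-3064698 + √(229*(-785 + 590) - 2416289))*(O + 1294991) = (-3064698 + √(229*(-785 + 590) - 2416289))*(2542471 + 1294991) = (-3064698 + √(229*(-195) - 2416289))*3837462 = (-3064698 + √(-44655 - 2416289))*3837462 = (-3064698 + √(-2460944))*3837462 = (-3064698 + 4*I*√153809)*3837462 = -11760662116476 + 15349848*I*√153809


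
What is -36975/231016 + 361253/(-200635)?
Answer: -90873702173/46349895160 ≈ -1.9606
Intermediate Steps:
-36975/231016 + 361253/(-200635) = -36975*1/231016 + 361253*(-1/200635) = -36975/231016 - 361253/200635 = -90873702173/46349895160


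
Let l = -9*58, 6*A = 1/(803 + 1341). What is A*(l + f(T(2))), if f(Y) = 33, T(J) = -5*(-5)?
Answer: -163/4288 ≈ -0.038013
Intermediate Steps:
T(J) = 25
A = 1/12864 (A = 1/(6*(803 + 1341)) = (1/6)/2144 = (1/6)*(1/2144) = 1/12864 ≈ 7.7736e-5)
l = -522
A*(l + f(T(2))) = (-522 + 33)/12864 = (1/12864)*(-489) = -163/4288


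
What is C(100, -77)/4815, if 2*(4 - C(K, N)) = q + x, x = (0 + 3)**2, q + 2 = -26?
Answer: 3/1070 ≈ 0.0028037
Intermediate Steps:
q = -28 (q = -2 - 26 = -28)
x = 9 (x = 3**2 = 9)
C(K, N) = 27/2 (C(K, N) = 4 - (-28 + 9)/2 = 4 - 1/2*(-19) = 4 + 19/2 = 27/2)
C(100, -77)/4815 = (27/2)/4815 = (27/2)*(1/4815) = 3/1070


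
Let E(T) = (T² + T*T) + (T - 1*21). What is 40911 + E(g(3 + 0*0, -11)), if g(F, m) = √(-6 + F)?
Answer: 40884 + I*√3 ≈ 40884.0 + 1.732*I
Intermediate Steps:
E(T) = -21 + T + 2*T² (E(T) = (T² + T²) + (T - 21) = 2*T² + (-21 + T) = -21 + T + 2*T²)
40911 + E(g(3 + 0*0, -11)) = 40911 + (-21 + √(-6 + (3 + 0*0)) + 2*(√(-6 + (3 + 0*0)))²) = 40911 + (-21 + √(-6 + (3 + 0)) + 2*(√(-6 + (3 + 0)))²) = 40911 + (-21 + √(-6 + 3) + 2*(√(-6 + 3))²) = 40911 + (-21 + √(-3) + 2*(√(-3))²) = 40911 + (-21 + I*√3 + 2*(I*√3)²) = 40911 + (-21 + I*√3 + 2*(-3)) = 40911 + (-21 + I*√3 - 6) = 40911 + (-27 + I*√3) = 40884 + I*√3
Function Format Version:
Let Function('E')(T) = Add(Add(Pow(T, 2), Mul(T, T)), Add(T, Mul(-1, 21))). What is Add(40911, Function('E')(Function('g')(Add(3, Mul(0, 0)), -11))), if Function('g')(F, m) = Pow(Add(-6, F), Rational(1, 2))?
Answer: Add(40884, Mul(I, Pow(3, Rational(1, 2)))) ≈ Add(40884., Mul(1.7320, I))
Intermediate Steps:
Function('E')(T) = Add(-21, T, Mul(2, Pow(T, 2))) (Function('E')(T) = Add(Add(Pow(T, 2), Pow(T, 2)), Add(T, -21)) = Add(Mul(2, Pow(T, 2)), Add(-21, T)) = Add(-21, T, Mul(2, Pow(T, 2))))
Add(40911, Function('E')(Function('g')(Add(3, Mul(0, 0)), -11))) = Add(40911, Add(-21, Pow(Add(-6, Add(3, Mul(0, 0))), Rational(1, 2)), Mul(2, Pow(Pow(Add(-6, Add(3, Mul(0, 0))), Rational(1, 2)), 2)))) = Add(40911, Add(-21, Pow(Add(-6, Add(3, 0)), Rational(1, 2)), Mul(2, Pow(Pow(Add(-6, Add(3, 0)), Rational(1, 2)), 2)))) = Add(40911, Add(-21, Pow(Add(-6, 3), Rational(1, 2)), Mul(2, Pow(Pow(Add(-6, 3), Rational(1, 2)), 2)))) = Add(40911, Add(-21, Pow(-3, Rational(1, 2)), Mul(2, Pow(Pow(-3, Rational(1, 2)), 2)))) = Add(40911, Add(-21, Mul(I, Pow(3, Rational(1, 2))), Mul(2, Pow(Mul(I, Pow(3, Rational(1, 2))), 2)))) = Add(40911, Add(-21, Mul(I, Pow(3, Rational(1, 2))), Mul(2, -3))) = Add(40911, Add(-21, Mul(I, Pow(3, Rational(1, 2))), -6)) = Add(40911, Add(-27, Mul(I, Pow(3, Rational(1, 2))))) = Add(40884, Mul(I, Pow(3, Rational(1, 2))))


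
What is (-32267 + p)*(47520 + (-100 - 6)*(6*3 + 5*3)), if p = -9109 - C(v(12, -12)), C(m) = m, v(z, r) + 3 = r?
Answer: -1820793942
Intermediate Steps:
v(z, r) = -3 + r
p = -9094 (p = -9109 - (-3 - 12) = -9109 - 1*(-15) = -9109 + 15 = -9094)
(-32267 + p)*(47520 + (-100 - 6)*(6*3 + 5*3)) = (-32267 - 9094)*(47520 + (-100 - 6)*(6*3 + 5*3)) = -41361*(47520 - 106*(18 + 15)) = -41361*(47520 - 106*33) = -41361*(47520 - 3498) = -41361*44022 = -1820793942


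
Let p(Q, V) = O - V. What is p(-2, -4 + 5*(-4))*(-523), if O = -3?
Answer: -10983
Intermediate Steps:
p(Q, V) = -3 - V
p(-2, -4 + 5*(-4))*(-523) = (-3 - (-4 + 5*(-4)))*(-523) = (-3 - (-4 - 20))*(-523) = (-3 - 1*(-24))*(-523) = (-3 + 24)*(-523) = 21*(-523) = -10983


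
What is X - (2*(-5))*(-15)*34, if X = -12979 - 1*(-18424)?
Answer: 345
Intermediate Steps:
X = 5445 (X = -12979 + 18424 = 5445)
X - (2*(-5))*(-15)*34 = 5445 - (2*(-5))*(-15)*34 = 5445 - (-10*(-15))*34 = 5445 - 150*34 = 5445 - 1*5100 = 5445 - 5100 = 345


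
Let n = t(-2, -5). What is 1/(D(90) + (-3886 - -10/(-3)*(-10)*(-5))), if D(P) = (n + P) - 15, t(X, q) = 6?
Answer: -3/11915 ≈ -0.00025178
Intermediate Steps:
n = 6
D(P) = -9 + P (D(P) = (6 + P) - 15 = -9 + P)
1/(D(90) + (-3886 - -10/(-3)*(-10)*(-5))) = 1/((-9 + 90) + (-3886 - -10/(-3)*(-10)*(-5))) = 1/(81 + (-3886 - -10*(-⅓)*(-10)*(-5))) = 1/(81 + (-3886 - (10/3)*(-10)*(-5))) = 1/(81 + (-3886 - (-100)*(-5)/3)) = 1/(81 + (-3886 - 1*500/3)) = 1/(81 + (-3886 - 500/3)) = 1/(81 - 12158/3) = 1/(-11915/3) = -3/11915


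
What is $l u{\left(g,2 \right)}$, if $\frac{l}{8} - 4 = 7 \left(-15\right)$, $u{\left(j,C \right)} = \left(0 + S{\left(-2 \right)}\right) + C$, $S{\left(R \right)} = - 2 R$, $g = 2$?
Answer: $-4848$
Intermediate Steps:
$u{\left(j,C \right)} = 4 + C$ ($u{\left(j,C \right)} = \left(0 - -4\right) + C = \left(0 + 4\right) + C = 4 + C$)
$l = -808$ ($l = 32 + 8 \cdot 7 \left(-15\right) = 32 + 8 \left(-105\right) = 32 - 840 = -808$)
$l u{\left(g,2 \right)} = - 808 \left(4 + 2\right) = \left(-808\right) 6 = -4848$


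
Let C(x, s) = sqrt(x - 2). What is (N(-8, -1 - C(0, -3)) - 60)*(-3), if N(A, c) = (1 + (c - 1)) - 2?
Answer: 189 + 3*I*sqrt(2) ≈ 189.0 + 4.2426*I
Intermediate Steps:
C(x, s) = sqrt(-2 + x)
N(A, c) = -2 + c (N(A, c) = (1 + (-1 + c)) - 2 = c - 2 = -2 + c)
(N(-8, -1 - C(0, -3)) - 60)*(-3) = ((-2 + (-1 - sqrt(-2 + 0))) - 60)*(-3) = ((-2 + (-1 - sqrt(-2))) - 60)*(-3) = ((-2 + (-1 - I*sqrt(2))) - 60)*(-3) = ((-3 - I*sqrt(2)) - 60)*(-3) = (-63 - I*sqrt(2))*(-3) = 189 + 3*I*sqrt(2)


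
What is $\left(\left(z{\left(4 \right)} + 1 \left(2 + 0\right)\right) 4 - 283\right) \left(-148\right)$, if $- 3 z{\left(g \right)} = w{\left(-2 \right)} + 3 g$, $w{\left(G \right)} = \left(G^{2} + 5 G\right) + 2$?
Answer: $\frac{126836}{3} \approx 42279.0$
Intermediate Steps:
$w{\left(G \right)} = 2 + G^{2} + 5 G$
$z{\left(g \right)} = \frac{4}{3} - g$ ($z{\left(g \right)} = - \frac{\left(2 + \left(-2\right)^{2} + 5 \left(-2\right)\right) + 3 g}{3} = - \frac{\left(2 + 4 - 10\right) + 3 g}{3} = - \frac{-4 + 3 g}{3} = \frac{4}{3} - g$)
$\left(\left(z{\left(4 \right)} + 1 \left(2 + 0\right)\right) 4 - 283\right) \left(-148\right) = \left(\left(\left(\frac{4}{3} - 4\right) + 1 \left(2 + 0\right)\right) 4 - 283\right) \left(-148\right) = \left(\left(\left(\frac{4}{3} - 4\right) + 1 \cdot 2\right) 4 - 283\right) \left(-148\right) = \left(\left(- \frac{8}{3} + 2\right) 4 - 283\right) \left(-148\right) = \left(\left(- \frac{2}{3}\right) 4 - 283\right) \left(-148\right) = \left(- \frac{8}{3} - 283\right) \left(-148\right) = \left(- \frac{857}{3}\right) \left(-148\right) = \frac{126836}{3}$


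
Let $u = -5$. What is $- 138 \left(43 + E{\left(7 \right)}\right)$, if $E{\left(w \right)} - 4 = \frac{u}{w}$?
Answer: $- \frac{44712}{7} \approx -6387.4$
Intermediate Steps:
$E{\left(w \right)} = 4 - \frac{5}{w}$
$- 138 \left(43 + E{\left(7 \right)}\right) = - 138 \left(43 + \left(4 - \frac{5}{7}\right)\right) = - 138 \left(43 + \frac{23}{7}\right) = \left(-138\right) \frac{324}{7} = - \frac{44712}{7}$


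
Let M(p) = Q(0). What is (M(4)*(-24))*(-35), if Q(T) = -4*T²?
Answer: 0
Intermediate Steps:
M(p) = 0 (M(p) = -4*0² = -4*0 = 0)
(M(4)*(-24))*(-35) = (0*(-24))*(-35) = 0*(-35) = 0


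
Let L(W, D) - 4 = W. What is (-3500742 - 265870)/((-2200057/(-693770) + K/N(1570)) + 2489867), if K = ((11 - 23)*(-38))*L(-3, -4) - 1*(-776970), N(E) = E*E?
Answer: -80514800220073450/53223274603085329 ≈ -1.5128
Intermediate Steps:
N(E) = E²
L(W, D) = 4 + W
K = 777426 (K = ((11 - 23)*(-38))*(4 - 3) - 1*(-776970) = -12*(-38)*1 + 776970 = 456*1 + 776970 = 456 + 776970 = 777426)
(-3500742 - 265870)/((-2200057/(-693770) + K/N(1570)) + 2489867) = (-3500742 - 265870)/((-2200057/(-693770) + 777426/(1570²)) + 2489867) = -3766612/((-2200057*(-1/693770) + 777426/2464900) + 2489867) = -3766612/((2200057/693770 + 777426*(1/2464900)) + 2489867) = -3766612/((2200057/693770 + 388713/1232450) + 2489867) = -3766612/(149056883383/42751841825 + 2489867) = -3766612/106446549206170658/42751841825 = -3766612*42751841825/106446549206170658 = -80514800220073450/53223274603085329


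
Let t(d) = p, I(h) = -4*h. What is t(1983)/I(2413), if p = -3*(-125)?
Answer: -375/9652 ≈ -0.038852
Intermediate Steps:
p = 375
t(d) = 375
t(1983)/I(2413) = 375/((-4*2413)) = 375/(-9652) = 375*(-1/9652) = -375/9652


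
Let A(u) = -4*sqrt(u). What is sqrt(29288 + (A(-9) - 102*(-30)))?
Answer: 2*sqrt(8087 - 3*I) ≈ 179.86 - 0.03336*I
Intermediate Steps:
sqrt(29288 + (A(-9) - 102*(-30))) = sqrt(29288 + (-12*I - 102*(-30))) = sqrt(29288 + (-12*I + 3060)) = sqrt(29288 + (3060 - 12*I)) = sqrt(32348 - 12*I)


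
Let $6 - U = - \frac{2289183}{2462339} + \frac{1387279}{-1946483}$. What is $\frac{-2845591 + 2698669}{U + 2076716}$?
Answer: $- \frac{32008300057774887}{452433219549531322} \approx -0.070747$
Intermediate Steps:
$U = \frac{3329928454672}{435718273067}$ ($U = 6 - \left(- \frac{2289183}{2462339} + \frac{1387279}{-1946483}\right) = 6 - \left(\left(-2289183\right) \frac{1}{2462339} + 1387279 \left(- \frac{1}{1946483}\right)\right) = 6 - \left(- \frac{2289183}{2462339} - \frac{1387279}{1946483}\right) = 6 - - \frac{715618816270}{435718273067} = 6 + \frac{715618816270}{435718273067} = \frac{3329928454672}{435718273067} \approx 7.6424$)
$\frac{-2845591 + 2698669}{U + 2076716} = \frac{-2845591 + 2698669}{\frac{3329928454672}{435718273067} + 2076716} = - \frac{146922}{\frac{904866439099062644}{435718273067}} = \left(-146922\right) \frac{435718273067}{904866439099062644} = - \frac{32008300057774887}{452433219549531322}$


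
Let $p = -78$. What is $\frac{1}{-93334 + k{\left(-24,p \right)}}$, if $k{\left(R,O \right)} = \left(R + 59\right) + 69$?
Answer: $- \frac{1}{93230} \approx -1.0726 \cdot 10^{-5}$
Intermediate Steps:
$k{\left(R,O \right)} = 128 + R$ ($k{\left(R,O \right)} = \left(59 + R\right) + 69 = 128 + R$)
$\frac{1}{-93334 + k{\left(-24,p \right)}} = \frac{1}{-93334 + \left(128 - 24\right)} = \frac{1}{-93334 + 104} = \frac{1}{-93230} = - \frac{1}{93230}$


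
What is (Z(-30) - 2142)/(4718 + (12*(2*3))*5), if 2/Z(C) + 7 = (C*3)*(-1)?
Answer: -88892/210737 ≈ -0.42181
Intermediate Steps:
Z(C) = 2/(-7 - 3*C) (Z(C) = 2/(-7 + (C*3)*(-1)) = 2/(-7 + (3*C)*(-1)) = 2/(-7 - 3*C))
(Z(-30) - 2142)/(4718 + (12*(2*3))*5) = (-2/(7 + 3*(-30)) - 2142)/(4718 + (12*(2*3))*5) = (-2/(7 - 90) - 2142)/(4718 + (12*6)*5) = (-2/(-83) - 2142)/(4718 + 72*5) = (-2*(-1/83) - 2142)/(4718 + 360) = (2/83 - 2142)/5078 = -177784/83*1/5078 = -88892/210737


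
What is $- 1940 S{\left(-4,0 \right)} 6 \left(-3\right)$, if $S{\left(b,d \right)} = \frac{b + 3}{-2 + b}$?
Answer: $5820$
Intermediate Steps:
$S{\left(b,d \right)} = \frac{3 + b}{-2 + b}$
$- 1940 S{\left(-4,0 \right)} 6 \left(-3\right) = - 1940 \frac{3 - 4}{-2 - 4} \cdot 6 \left(-3\right) = - 1940 \frac{1}{-6} \left(-1\right) 6 \left(-3\right) = - 1940 \left(- \frac{1}{6}\right) \left(-1\right) 6 \left(-3\right) = - 1940 \cdot \frac{1}{6} \cdot 6 \left(-3\right) = - 1940 \cdot 1 \left(-3\right) = \left(-1940\right) \left(-3\right) = 5820$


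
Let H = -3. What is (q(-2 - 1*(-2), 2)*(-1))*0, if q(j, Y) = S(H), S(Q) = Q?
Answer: 0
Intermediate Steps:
q(j, Y) = -3
(q(-2 - 1*(-2), 2)*(-1))*0 = -3*(-1)*0 = 3*0 = 0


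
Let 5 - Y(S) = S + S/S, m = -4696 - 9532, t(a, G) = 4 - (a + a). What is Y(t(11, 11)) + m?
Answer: -14206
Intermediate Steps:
t(a, G) = 4 - 2*a
m = -14228
Y(S) = 4 - S (Y(S) = 5 - (S + S/S) = 5 - (S + 1) = 5 - (1 + S) = 5 + (-1 - S) = 4 - S)
Y(t(11, 11)) + m = (4 - (4 - 2*11)) - 14228 = (4 - (4 - 22)) - 14228 = (4 - 1*(-18)) - 14228 = (4 + 18) - 14228 = 22 - 14228 = -14206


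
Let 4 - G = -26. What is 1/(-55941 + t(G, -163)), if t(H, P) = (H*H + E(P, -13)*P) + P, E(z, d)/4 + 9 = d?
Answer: -1/40860 ≈ -2.4474e-5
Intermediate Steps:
G = 30 (G = 4 - 1*(-26) = 4 + 26 = 30)
E(z, d) = -36 + 4*d
t(H, P) = H**2 - 87*P (t(H, P) = (H*H + (-36 + 4*(-13))*P) + P = (H**2 + (-36 - 52)*P) + P = (H**2 - 88*P) + P = H**2 - 87*P)
1/(-55941 + t(G, -163)) = 1/(-55941 + (30**2 - 87*(-163))) = 1/(-55941 + (900 + 14181)) = 1/(-55941 + 15081) = 1/(-40860) = -1/40860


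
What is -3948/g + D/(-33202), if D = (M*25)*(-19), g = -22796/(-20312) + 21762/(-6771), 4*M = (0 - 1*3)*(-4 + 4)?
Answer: 45248209608/23973169 ≈ 1887.5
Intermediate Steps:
M = 0 (M = ((0 - 1*3)*(-4 + 4))/4 = ((0 - 3)*0)/4 = (-3*0)/4 = (¼)*0 = 0)
g = -23973169/11461046 (g = -22796*(-1/20312) + 21762*(-1/6771) = 5699/5078 - 7254/2257 = -23973169/11461046 ≈ -2.0917)
D = 0 (D = (0*25)*(-19) = 0*(-19) = 0)
-3948/g + D/(-33202) = -3948/(-23973169/11461046) + 0/(-33202) = -3948*(-11461046/23973169) + 0*(-1/33202) = 45248209608/23973169 + 0 = 45248209608/23973169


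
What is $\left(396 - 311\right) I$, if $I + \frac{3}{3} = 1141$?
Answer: $96900$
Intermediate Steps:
$I = 1140$ ($I = -1 + 1141 = 1140$)
$\left(396 - 311\right) I = \left(396 - 311\right) 1140 = 85 \cdot 1140 = 96900$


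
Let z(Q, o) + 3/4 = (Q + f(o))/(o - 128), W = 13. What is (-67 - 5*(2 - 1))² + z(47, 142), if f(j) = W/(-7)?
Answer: 1016549/196 ≈ 5186.5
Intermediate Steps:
f(j) = -13/7 (f(j) = 13/(-7) = 13*(-⅐) = -13/7)
z(Q, o) = -¾ + (-13/7 + Q)/(-128 + o) (z(Q, o) = -¾ + (Q - 13/7)/(o - 128) = -¾ + (-13/7 + Q)/(-128 + o))
(-67 - 5*(2 - 1))² + z(47, 142) = (-67 - 5*(2 - 1))² + (2636 - 21*142 + 28*47)/(28*(-128 + 142)) = (-67 - 5*1)² + (1/28)*(2636 - 2982 + 1316)/14 = (-67 - 5)² + (1/28)*(1/14)*970 = (-72)² + 485/196 = 5184 + 485/196 = 1016549/196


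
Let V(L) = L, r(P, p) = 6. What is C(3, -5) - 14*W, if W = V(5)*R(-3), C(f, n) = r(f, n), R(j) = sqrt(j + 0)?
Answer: 6 - 70*I*sqrt(3) ≈ 6.0 - 121.24*I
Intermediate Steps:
R(j) = sqrt(j)
C(f, n) = 6
W = 5*I*sqrt(3) (W = 5*sqrt(-3) = 5*(I*sqrt(3)) = 5*I*sqrt(3) ≈ 8.6602*I)
C(3, -5) - 14*W = 6 - 70*I*sqrt(3)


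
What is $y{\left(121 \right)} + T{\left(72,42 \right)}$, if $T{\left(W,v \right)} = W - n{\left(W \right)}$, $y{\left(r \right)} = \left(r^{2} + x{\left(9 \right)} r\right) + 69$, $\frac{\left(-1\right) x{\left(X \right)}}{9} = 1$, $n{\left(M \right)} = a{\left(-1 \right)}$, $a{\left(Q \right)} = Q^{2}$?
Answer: $13692$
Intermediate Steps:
$n{\left(M \right)} = 1$ ($n{\left(M \right)} = \left(-1\right)^{2} = 1$)
$x{\left(X \right)} = -9$ ($x{\left(X \right)} = \left(-9\right) 1 = -9$)
$y{\left(r \right)} = 69 + r^{2} - 9 r$ ($y{\left(r \right)} = \left(r^{2} - 9 r\right) + 69 = 69 + r^{2} - 9 r$)
$T{\left(W,v \right)} = -1 + W$ ($T{\left(W,v \right)} = W - 1 = -1 + W$)
$y{\left(121 \right)} + T{\left(72,42 \right)} = \left(69 + 121^{2} - 1089\right) + \left(-1 + 72\right) = \left(69 + 14641 - 1089\right) + 71 = 13621 + 71 = 13692$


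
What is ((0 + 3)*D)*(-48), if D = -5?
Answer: 720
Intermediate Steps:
((0 + 3)*D)*(-48) = ((0 + 3)*(-5))*(-48) = (3*(-5))*(-48) = -15*(-48) = 720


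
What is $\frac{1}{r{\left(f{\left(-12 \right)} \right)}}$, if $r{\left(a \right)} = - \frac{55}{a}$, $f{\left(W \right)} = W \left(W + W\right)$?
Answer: $- \frac{288}{55} \approx -5.2364$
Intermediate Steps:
$f{\left(W \right)} = 2 W^{2}$ ($f{\left(W \right)} = W 2 W = 2 W^{2}$)
$\frac{1}{r{\left(f{\left(-12 \right)} \right)}} = \frac{1}{\left(-55\right) \frac{1}{2 \left(-12\right)^{2}}} = \frac{1}{\left(-55\right) \frac{1}{2 \cdot 144}} = \frac{1}{\left(-55\right) \frac{1}{288}} = \frac{1}{- \frac{55}{288}} = - \frac{288}{55}$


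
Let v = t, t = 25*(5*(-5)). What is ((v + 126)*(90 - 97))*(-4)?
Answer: -13972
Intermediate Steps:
t = -625 (t = 25*(-25) = -625)
v = -625
((v + 126)*(90 - 97))*(-4) = ((-625 + 126)*(90 - 97))*(-4) = -499*(-7)*(-4) = 3493*(-4) = -13972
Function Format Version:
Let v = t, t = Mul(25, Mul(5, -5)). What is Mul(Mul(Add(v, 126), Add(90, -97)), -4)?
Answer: -13972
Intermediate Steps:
t = -625 (t = Mul(25, -25) = -625)
v = -625
Mul(Mul(Add(v, 126), Add(90, -97)), -4) = Mul(Mul(Add(-625, 126), Add(90, -97)), -4) = Mul(Mul(-499, -7), -4) = Mul(3493, -4) = -13972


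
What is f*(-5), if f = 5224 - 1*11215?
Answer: 29955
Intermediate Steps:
f = -5991 (f = 5224 - 11215 = -5991)
f*(-5) = -5991*(-5) = 29955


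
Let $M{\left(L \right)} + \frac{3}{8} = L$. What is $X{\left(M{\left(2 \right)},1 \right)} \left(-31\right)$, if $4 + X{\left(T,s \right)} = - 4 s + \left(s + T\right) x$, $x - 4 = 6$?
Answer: $- \frac{2263}{4} \approx -565.75$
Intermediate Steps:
$x = 10$ ($x = 4 + 6 = 10$)
$M{\left(L \right)} = - \frac{3}{8} + L$
$X{\left(T,s \right)} = -4 + 6 s + 10 T$ ($X{\left(T,s \right)} = -4 - \left(4 s - \left(s + T\right) 10\right) = -4 - \left(4 s - \left(T + s\right) 10\right) = -4 + \left(- 4 s + \left(10 T + 10 s\right)\right) = -4 + \left(6 s + 10 T\right) = -4 + 6 s + 10 T$)
$X{\left(M{\left(2 \right)},1 \right)} \left(-31\right) = \left(-4 + 6 \cdot 1 + 10 \left(- \frac{3}{8} + 2\right)\right) \left(-31\right) = \left(-4 + 6 + 10 \cdot \frac{13}{8}\right) \left(-31\right) = \left(-4 + 6 + \frac{65}{4}\right) \left(-31\right) = \frac{73}{4} \left(-31\right) = - \frac{2263}{4}$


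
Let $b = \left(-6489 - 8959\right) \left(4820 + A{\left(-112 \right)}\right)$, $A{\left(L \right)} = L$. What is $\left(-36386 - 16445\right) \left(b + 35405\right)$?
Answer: $3840485038349$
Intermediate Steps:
$b = -72729184$ ($b = \left(-6489 - 8959\right) \left(4820 - 112\right) = \left(-6489 - 8959\right) 4708 = \left(-15448\right) 4708 = -72729184$)
$\left(-36386 - 16445\right) \left(b + 35405\right) = \left(-36386 - 16445\right) \left(-72729184 + 35405\right) = \left(-52831\right) \left(-72693779\right) = 3840485038349$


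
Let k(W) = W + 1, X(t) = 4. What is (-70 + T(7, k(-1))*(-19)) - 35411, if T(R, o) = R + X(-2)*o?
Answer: -35614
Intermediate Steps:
k(W) = 1 + W
T(R, o) = R + 4*o
(-70 + T(7, k(-1))*(-19)) - 35411 = (-70 + (7 + 4*(1 - 1))*(-19)) - 35411 = (-70 + (7 + 4*0)*(-19)) - 35411 = (-70 + (7 + 0)*(-19)) - 35411 = (-70 + 7*(-19)) - 35411 = (-70 - 133) - 35411 = -203 - 35411 = -35614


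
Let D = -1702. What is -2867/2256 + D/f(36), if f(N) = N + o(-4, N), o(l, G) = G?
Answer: -3587/144 ≈ -24.910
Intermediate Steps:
f(N) = 2*N (f(N) = N + N = 2*N)
-2867/2256 + D/f(36) = -2867/2256 - 1702/(2*36) = -2867*1/2256 - 1702/72 = -61/48 - 1702*1/72 = -61/48 - 851/36 = -3587/144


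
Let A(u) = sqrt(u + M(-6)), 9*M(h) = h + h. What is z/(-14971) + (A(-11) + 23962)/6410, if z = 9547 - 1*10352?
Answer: 181947576/47982055 + I*sqrt(111)/19230 ≈ 3.792 + 0.00054788*I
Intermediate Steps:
M(h) = 2*h/9 (M(h) = (h + h)/9 = (2*h)/9 = 2*h/9)
A(u) = sqrt(-4/3 + u) (A(u) = sqrt(u + (2/9)*(-6)) = sqrt(u - 4/3) = sqrt(-4/3 + u))
z = -805 (z = 9547 - 10352 = -805)
z/(-14971) + (A(-11) + 23962)/6410 = -805/(-14971) + (sqrt(-12 + 9*(-11))/3 + 23962)/6410 = -805*(-1/14971) + (sqrt(-12 - 99)/3 + 23962)*(1/6410) = 805/14971 + (sqrt(-111)/3 + 23962)*(1/6410) = 805/14971 + ((I*sqrt(111))/3 + 23962)*(1/6410) = 805/14971 + (I*sqrt(111)/3 + 23962)*(1/6410) = 805/14971 + (23962 + I*sqrt(111)/3)*(1/6410) = 805/14971 + (11981/3205 + I*sqrt(111)/19230) = 181947576/47982055 + I*sqrt(111)/19230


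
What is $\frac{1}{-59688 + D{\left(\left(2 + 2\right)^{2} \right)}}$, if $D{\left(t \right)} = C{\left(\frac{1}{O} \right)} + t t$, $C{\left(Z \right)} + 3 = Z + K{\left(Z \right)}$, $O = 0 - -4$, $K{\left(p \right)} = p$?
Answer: $- \frac{2}{118869} \approx -1.6825 \cdot 10^{-5}$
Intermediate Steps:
$O = 4$ ($O = 0 + 4 = 4$)
$C{\left(Z \right)} = -3 + 2 Z$ ($C{\left(Z \right)} = -3 + \left(Z + Z\right) = -3 + 2 Z$)
$D{\left(t \right)} = - \frac{5}{2} + t^{2}$ ($D{\left(t \right)} = \left(-3 + \frac{2}{4}\right) + t t = \left(-3 + 2 \cdot \frac{1}{4}\right) + t^{2} = \left(-3 + \frac{1}{2}\right) + t^{2} = - \frac{5}{2} + t^{2}$)
$\frac{1}{-59688 + D{\left(\left(2 + 2\right)^{2} \right)}} = \frac{1}{-59688 - \left(\frac{5}{2} - \left(\left(2 + 2\right)^{2}\right)^{2}\right)} = \frac{1}{-59688 - \left(\frac{5}{2} - \left(4^{2}\right)^{2}\right)} = \frac{1}{-59688 - \left(\frac{5}{2} - 16^{2}\right)} = \frac{1}{-59688 + \left(- \frac{5}{2} + 256\right)} = \frac{1}{-59688 + \frac{507}{2}} = \frac{1}{- \frac{118869}{2}} = - \frac{2}{118869}$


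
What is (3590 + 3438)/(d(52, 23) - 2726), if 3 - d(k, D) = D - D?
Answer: -1004/389 ≈ -2.5810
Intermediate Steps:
d(k, D) = 3 (d(k, D) = 3 - (D - D) = 3 - 1*0 = 3 + 0 = 3)
(3590 + 3438)/(d(52, 23) - 2726) = (3590 + 3438)/(3 - 2726) = 7028/(-2723) = 7028*(-1/2723) = -1004/389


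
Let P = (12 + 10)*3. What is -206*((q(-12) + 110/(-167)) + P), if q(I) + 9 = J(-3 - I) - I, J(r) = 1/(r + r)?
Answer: -21176903/1503 ≈ -14090.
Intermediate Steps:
J(r) = 1/(2*r)
q(I) = -9 + 1/(2*(-3 - I)) - I (q(I) = -9 + (1/(2*(-3 - I)) - I) = -9 + 1/(2*(-3 - I)) - I)
P = 66 (P = 22*3 = 66)
-206*((q(-12) + 110/(-167)) + P) = -206*(((-1/2 + (-9 - 1*(-12))*(3 - 12))/(3 - 12) + 110/(-167)) + 66) = -206*(((-1/2 + (-9 + 12)*(-9))/(-9) + 110*(-1/167)) + 66) = -206*((-(-1/2 + 3*(-9))/9 - 110/167) + 66) = -206*((-(-1/2 - 27)/9 - 110/167) + 66) = -206*((-1/9*(-55/2) - 110/167) + 66) = -206*((55/18 - 110/167) + 66) = -206*(7205/3006 + 66) = -206*205601/3006 = -21176903/1503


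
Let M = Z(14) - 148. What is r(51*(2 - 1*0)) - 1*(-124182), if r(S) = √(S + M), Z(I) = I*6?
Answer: 124182 + √38 ≈ 1.2419e+5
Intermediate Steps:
Z(I) = 6*I
M = -64 (M = 6*14 - 148 = 84 - 148 = -64)
r(S) = √(-64 + S) (r(S) = √(S - 64) = √(-64 + S))
r(51*(2 - 1*0)) - 1*(-124182) = √(-64 + 51*(2 - 1*0)) - 1*(-124182) = √(-64 + 51*(2 + 0)) + 124182 = √(-64 + 51*2) + 124182 = √(-64 + 102) + 124182 = √38 + 124182 = 124182 + √38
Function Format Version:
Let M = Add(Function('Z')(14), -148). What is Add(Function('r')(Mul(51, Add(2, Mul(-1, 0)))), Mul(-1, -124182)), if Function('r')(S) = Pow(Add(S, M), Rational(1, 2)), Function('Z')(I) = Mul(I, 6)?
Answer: Add(124182, Pow(38, Rational(1, 2))) ≈ 1.2419e+5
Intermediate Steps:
Function('Z')(I) = Mul(6, I)
M = -64 (M = Add(Mul(6, 14), -148) = Add(84, -148) = -64)
Function('r')(S) = Pow(Add(-64, S), Rational(1, 2)) (Function('r')(S) = Pow(Add(S, -64), Rational(1, 2)) = Pow(Add(-64, S), Rational(1, 2)))
Add(Function('r')(Mul(51, Add(2, Mul(-1, 0)))), Mul(-1, -124182)) = Add(Pow(Add(-64, Mul(51, Add(2, Mul(-1, 0)))), Rational(1, 2)), Mul(-1, -124182)) = Add(Pow(Add(-64, Mul(51, Add(2, 0))), Rational(1, 2)), 124182) = Add(Pow(Add(-64, Mul(51, 2)), Rational(1, 2)), 124182) = Add(Pow(Add(-64, 102), Rational(1, 2)), 124182) = Add(Pow(38, Rational(1, 2)), 124182) = Add(124182, Pow(38, Rational(1, 2)))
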